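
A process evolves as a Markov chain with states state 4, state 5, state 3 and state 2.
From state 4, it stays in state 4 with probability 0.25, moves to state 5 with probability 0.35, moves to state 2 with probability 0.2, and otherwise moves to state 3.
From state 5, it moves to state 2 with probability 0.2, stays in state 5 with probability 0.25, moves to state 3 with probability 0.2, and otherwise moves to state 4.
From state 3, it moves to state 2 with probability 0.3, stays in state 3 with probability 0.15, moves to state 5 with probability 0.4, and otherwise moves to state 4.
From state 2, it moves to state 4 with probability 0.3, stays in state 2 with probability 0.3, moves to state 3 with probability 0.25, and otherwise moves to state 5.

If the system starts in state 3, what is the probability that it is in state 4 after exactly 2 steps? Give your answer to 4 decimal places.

Propagate the distribution vector 2 steps from state 3.
After 0 steps: (0.0000, 0.0000, 1.0000, 0.0000)
After 1 step: (0.1500, 0.4000, 0.1500, 0.3000)
After 2 steps: (0.2900, 0.2575, 0.2075, 0.2450)
P(in state 4 after 2 steps) = 0.2900

0.2900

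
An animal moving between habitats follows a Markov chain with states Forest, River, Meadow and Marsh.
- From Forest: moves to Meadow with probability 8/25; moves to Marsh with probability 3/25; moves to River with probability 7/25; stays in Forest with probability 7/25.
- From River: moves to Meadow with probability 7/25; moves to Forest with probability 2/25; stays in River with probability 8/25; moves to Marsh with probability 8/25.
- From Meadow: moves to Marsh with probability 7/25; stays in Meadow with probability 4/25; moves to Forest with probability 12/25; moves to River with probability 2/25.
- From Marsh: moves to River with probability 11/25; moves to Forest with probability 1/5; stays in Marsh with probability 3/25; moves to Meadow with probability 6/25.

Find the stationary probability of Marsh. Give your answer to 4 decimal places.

Let the stationary distribution be π with π = πP and π_1 + π_2 + π_3 + π_4 = 1.
π_1 = 0.28·π_1 + 0.08·π_2 + 0.48·π_3 + 0.2·π_4
π_2 = 0.28·π_1 + 0.32·π_2 + 0.08·π_3 + 0.44·π_4
π_3 = 0.32·π_1 + 0.28·π_2 + 0.16·π_3 + 0.24·π_4
Solving with the normalization constraint gives π = (0.2581, 0.2751, 0.2515, 0.2153).
So the stationary probability of Marsh is 0.2153.

0.2153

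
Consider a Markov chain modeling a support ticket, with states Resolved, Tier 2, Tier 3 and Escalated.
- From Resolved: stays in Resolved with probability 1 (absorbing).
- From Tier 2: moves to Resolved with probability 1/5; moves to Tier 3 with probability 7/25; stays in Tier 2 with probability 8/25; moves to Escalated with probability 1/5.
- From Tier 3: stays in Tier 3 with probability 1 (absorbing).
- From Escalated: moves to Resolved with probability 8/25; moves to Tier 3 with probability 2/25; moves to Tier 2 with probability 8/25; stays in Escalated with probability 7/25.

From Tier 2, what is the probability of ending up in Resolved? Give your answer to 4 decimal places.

0.4887

Let h(s) be the probability of absorption at Resolved starting from transient state s. Then h(Resolved) = 1 and h(Tier 3) = 0. By first-step analysis:
h(Tier 2) = 0.2·1 + 0.32·h(Tier 2) + 0.28·0 + 0.2·h(Escalated)
h(Escalated) = 0.32·1 + 0.32·h(Tier 2) + 0.08·0 + 0.28·h(Escalated)
Solving: h(Tier 2) = 0.4887, h(Escalated) = 0.6617.
Starting from Tier 2, the probability is 0.4887.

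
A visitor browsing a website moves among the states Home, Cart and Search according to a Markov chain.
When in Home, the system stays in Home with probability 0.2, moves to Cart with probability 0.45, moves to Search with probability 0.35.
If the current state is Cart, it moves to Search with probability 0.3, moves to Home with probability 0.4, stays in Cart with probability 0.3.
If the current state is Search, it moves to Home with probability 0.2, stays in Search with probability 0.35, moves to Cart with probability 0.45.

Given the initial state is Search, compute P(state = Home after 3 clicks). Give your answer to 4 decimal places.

Propagate the distribution vector 3 clicks from Search.
After 0 clicks: (0.0000, 0.0000, 1.0000)
After 1 click: (0.2000, 0.4500, 0.3500)
After 2 clicks: (0.2900, 0.3825, 0.3275)
After 3 clicks: (0.2765, 0.3926, 0.3309)
P(in Home after 3 clicks) = 0.2765

0.2765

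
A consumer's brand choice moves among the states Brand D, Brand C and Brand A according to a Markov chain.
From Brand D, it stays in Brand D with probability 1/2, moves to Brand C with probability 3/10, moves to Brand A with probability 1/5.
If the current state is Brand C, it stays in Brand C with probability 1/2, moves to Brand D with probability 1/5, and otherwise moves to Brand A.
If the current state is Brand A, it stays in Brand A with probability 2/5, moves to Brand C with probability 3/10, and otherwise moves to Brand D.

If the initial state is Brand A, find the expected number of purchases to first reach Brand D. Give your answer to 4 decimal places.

3.8095

Let t(s) be the expected number of purchases to first reach Brand D from state s, with t(Brand D) = 0. Conditioning on the first purchase:
t(Brand C) = 1 + 0.5·t(Brand C) + 0.3·t(Brand A)
t(Brand A) = 1 + 0.3·t(Brand C) + 0.4·t(Brand A)
Solving: t(Brand C) = 4.2857, t(Brand A) = 3.8095.
Expected purchases from Brand A to Brand D: 3.8095.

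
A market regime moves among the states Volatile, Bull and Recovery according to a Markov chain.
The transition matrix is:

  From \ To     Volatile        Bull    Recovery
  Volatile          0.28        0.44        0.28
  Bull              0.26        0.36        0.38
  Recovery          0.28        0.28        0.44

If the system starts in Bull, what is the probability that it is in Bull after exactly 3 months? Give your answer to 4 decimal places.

0.3517

Propagate the distribution vector 3 months from Bull.
After 0 months: (0.0000, 1.0000, 0.0000)
After 1 month: (0.2600, 0.3600, 0.3800)
After 2 months: (0.2728, 0.3504, 0.3768)
After 3 months: (0.2730, 0.3517, 0.3753)
P(in Bull after 3 months) = 0.3517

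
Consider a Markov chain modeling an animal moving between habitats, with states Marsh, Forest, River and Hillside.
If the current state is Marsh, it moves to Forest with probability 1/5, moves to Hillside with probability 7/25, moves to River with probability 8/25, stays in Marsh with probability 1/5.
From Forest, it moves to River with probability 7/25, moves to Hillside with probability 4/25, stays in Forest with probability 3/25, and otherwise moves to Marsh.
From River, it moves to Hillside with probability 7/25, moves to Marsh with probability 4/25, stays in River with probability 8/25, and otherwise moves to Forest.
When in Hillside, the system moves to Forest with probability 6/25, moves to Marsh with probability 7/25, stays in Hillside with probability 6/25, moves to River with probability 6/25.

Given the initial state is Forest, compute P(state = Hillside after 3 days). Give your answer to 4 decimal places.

0.2447

Propagate the distribution vector 3 days from Forest.
After 0 days: (0.0000, 1.0000, 0.0000, 0.0000)
After 1 day: (0.4400, 0.1200, 0.2800, 0.1600)
After 2 days: (0.2304, 0.2080, 0.3024, 0.2592)
After 3 days: (0.2586, 0.2058, 0.2909, 0.2447)
P(in Hillside after 3 days) = 0.2447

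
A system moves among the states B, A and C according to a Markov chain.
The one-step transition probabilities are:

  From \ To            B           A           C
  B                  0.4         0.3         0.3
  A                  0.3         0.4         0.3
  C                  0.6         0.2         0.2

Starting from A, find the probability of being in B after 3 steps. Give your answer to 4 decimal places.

0.4230

Propagate the distribution vector 3 steps from A.
After 0 steps: (0.0000, 1.0000, 0.0000)
After 1 step: (0.3000, 0.4000, 0.3000)
After 2 steps: (0.4200, 0.3100, 0.2700)
After 3 steps: (0.4230, 0.3040, 0.2730)
P(in B after 3 steps) = 0.4230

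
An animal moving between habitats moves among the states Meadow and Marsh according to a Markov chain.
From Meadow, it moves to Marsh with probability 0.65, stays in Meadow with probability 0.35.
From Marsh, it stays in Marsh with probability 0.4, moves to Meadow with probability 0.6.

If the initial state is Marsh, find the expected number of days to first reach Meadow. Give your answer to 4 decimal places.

1.6667

Let t(s) be the expected number of days to first reach Meadow from state s, with t(Meadow) = 0. Conditioning on the first day:
t(Marsh) = 1 + 0.4·t(Marsh)
Solving: t(Marsh) = 1.6667.
Expected days from Marsh to Meadow: 1.6667.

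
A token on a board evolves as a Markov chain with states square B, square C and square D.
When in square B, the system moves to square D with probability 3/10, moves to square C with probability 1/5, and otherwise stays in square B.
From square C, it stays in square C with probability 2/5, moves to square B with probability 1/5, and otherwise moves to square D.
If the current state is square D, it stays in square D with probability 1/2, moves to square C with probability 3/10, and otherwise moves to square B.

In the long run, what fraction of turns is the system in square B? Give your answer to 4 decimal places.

Let the stationary distribution be π with π = πP and π_1 + π_2 + π_3 = 1.
π_1 = 0.5·π_1 + 0.2·π_2 + 0.2·π_3
π_2 = 0.2·π_1 + 0.4·π_2 + 0.3·π_3
Solving with the normalization constraint gives π = (0.2857, 0.3016, 0.4127).
So the stationary probability of square B is 0.2857.

0.2857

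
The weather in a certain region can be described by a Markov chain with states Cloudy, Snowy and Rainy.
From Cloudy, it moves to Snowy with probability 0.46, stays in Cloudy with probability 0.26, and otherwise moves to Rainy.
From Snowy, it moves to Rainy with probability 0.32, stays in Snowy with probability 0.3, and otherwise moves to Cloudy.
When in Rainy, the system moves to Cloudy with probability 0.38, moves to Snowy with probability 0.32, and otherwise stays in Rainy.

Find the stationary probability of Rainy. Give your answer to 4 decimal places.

0.3004

Let the stationary distribution be π with π = πP and π_1 + π_2 + π_3 = 1.
π_1 = 0.26·π_1 + 0.38·π_2 + 0.38·π_3
π_2 = 0.46·π_1 + 0.3·π_2 + 0.32·π_3
Solving with the normalization constraint gives π = (0.3393, 0.3603, 0.3004).
So the stationary probability of Rainy is 0.3004.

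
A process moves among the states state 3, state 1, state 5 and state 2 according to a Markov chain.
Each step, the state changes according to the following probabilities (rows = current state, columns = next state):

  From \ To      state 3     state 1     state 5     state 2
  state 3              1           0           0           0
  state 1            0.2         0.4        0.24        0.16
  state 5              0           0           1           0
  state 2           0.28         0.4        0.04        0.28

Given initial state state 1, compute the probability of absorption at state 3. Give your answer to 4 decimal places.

0.5130

Let h(s) be the probability of absorption at state 3 starting from transient state s. Then h(state 3) = 1 and h(state 5) = 0. By first-step analysis:
h(state 1) = 0.2·1 + 0.4·h(state 1) + 0.24·0 + 0.16·h(state 2)
h(state 2) = 0.28·1 + 0.4·h(state 1) + 0.04·0 + 0.28·h(state 2)
Solving: h(state 1) = 0.5130, h(state 2) = 0.6739.
Starting from state 1, the probability is 0.5130.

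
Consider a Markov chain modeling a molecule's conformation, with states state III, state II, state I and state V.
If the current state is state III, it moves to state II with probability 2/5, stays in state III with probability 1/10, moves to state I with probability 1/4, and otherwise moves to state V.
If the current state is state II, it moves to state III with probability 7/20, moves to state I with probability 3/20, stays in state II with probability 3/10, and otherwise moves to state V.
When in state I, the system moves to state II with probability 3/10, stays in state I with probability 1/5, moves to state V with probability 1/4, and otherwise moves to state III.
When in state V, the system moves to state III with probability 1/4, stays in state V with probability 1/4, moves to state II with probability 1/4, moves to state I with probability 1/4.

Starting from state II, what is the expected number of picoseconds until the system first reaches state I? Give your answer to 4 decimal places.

5.0343

Let t(s) be the expected number of picoseconds to first reach state I from state s, with t(state I) = 0. Conditioning on the first picosecond:
t(state III) = 1 + 0.1·t(state III) + 0.4·t(state II) + 0.25·t(state V)
t(state II) = 1 + 0.35·t(state III) + 0.3·t(state II) + 0.2·t(state V)
t(state V) = 1 + 0.25·t(state III) + 0.25·t(state II) + 0.25·t(state V)
Solving: t(state III) = 4.6121, t(state II) = 5.0343, t(state V) = 4.5488.
Expected picoseconds from state II to state I: 5.0343.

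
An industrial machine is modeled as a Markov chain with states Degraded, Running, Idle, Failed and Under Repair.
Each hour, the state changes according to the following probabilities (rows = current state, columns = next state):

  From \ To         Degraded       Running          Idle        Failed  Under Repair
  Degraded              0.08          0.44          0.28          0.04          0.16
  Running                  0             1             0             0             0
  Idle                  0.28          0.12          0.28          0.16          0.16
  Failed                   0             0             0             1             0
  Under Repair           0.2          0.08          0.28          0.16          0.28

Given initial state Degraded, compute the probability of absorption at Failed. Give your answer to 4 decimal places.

Let h(s) be the probability of absorption at Failed starting from transient state s. Then h(Failed) = 1 and h(Running) = 0. By first-step analysis:
h(Degraded) = 0.08·h(Degraded) + 0.44·0 + 0.28·h(Idle) + 0.04·1 + 0.16·h(Under Repair)
h(Idle) = 0.28·h(Degraded) + 0.12·0 + 0.28·h(Idle) + 0.16·1 + 0.16·h(Under Repair)
h(Under Repair) = 0.2·h(Degraded) + 0.08·0 + 0.28·h(Idle) + 0.16·1 + 0.28·h(Under Repair)
Solving: h(Degraded) = 0.2509, h(Idle) = 0.4210, h(Under Repair) = 0.4556.
Starting from Degraded, the probability is 0.2509.

0.2509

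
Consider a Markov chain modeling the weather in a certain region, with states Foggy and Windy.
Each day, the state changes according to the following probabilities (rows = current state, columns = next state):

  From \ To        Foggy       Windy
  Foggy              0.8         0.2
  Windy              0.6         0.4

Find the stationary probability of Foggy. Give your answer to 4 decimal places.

0.7500

Let the stationary distribution be π with π = πP and π_1 + π_2 = 1.
π_1 = 0.8·π_1 + 0.6·π_2
Solving with the normalization constraint gives π = (0.7500, 0.2500).
So the stationary probability of Foggy is 0.7500.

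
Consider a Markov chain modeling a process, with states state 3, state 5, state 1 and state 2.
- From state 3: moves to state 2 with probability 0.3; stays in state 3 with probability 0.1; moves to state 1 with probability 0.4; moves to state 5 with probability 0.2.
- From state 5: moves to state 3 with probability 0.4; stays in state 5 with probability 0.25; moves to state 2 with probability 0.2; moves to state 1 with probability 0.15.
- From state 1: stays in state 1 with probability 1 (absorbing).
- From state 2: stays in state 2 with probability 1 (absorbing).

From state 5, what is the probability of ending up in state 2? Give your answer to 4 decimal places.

Let h(s) be the probability of absorption at state 2 starting from transient state s. Then h(state 2) = 1 and h(state 1) = 0. By first-step analysis:
h(state 3) = 0.1·h(state 3) + 0.2·h(state 5) + 0.4·0 + 0.3·1
h(state 5) = 0.4·h(state 3) + 0.25·h(state 5) + 0.15·0 + 0.2·1
Solving: h(state 3) = 0.4454, h(state 5) = 0.5042.
Starting from state 5, the probability is 0.5042.

0.5042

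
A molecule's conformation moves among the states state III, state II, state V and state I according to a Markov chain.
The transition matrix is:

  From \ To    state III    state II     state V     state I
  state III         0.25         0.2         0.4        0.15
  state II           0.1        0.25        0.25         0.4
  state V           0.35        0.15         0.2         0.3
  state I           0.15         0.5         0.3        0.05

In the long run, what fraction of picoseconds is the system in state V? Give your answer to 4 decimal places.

0.2799

Let the stationary distribution be π with π = πP and π_1 + π_2 + π_3 + π_4 = 1.
π_1 = 0.25·π_1 + 0.1·π_2 + 0.35·π_3 + 0.15·π_4
π_2 = 0.2·π_1 + 0.25·π_2 + 0.15·π_3 + 0.5·π_4
π_3 = 0.4·π_1 + 0.25·π_2 + 0.2·π_3 + 0.3·π_4
Solving with the normalization constraint gives π = (0.2138, 0.2703, 0.2799, 0.2360).
So the stationary probability of state V is 0.2799.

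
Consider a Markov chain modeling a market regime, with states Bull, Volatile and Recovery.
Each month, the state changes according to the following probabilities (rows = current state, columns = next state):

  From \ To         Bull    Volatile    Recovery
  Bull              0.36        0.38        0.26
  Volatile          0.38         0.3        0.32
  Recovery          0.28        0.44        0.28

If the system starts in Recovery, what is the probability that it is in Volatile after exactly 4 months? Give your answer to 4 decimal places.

Propagate the distribution vector 4 months from Recovery.
After 0 months: (0.0000, 0.0000, 1.0000)
After 1 month: (0.2800, 0.4400, 0.2800)
After 2 months: (0.3464, 0.3616, 0.2920)
After 3 months: (0.3439, 0.3686, 0.2875)
After 4 months: (0.3444, 0.3678, 0.2879)
P(in Volatile after 4 months) = 0.3678

0.3678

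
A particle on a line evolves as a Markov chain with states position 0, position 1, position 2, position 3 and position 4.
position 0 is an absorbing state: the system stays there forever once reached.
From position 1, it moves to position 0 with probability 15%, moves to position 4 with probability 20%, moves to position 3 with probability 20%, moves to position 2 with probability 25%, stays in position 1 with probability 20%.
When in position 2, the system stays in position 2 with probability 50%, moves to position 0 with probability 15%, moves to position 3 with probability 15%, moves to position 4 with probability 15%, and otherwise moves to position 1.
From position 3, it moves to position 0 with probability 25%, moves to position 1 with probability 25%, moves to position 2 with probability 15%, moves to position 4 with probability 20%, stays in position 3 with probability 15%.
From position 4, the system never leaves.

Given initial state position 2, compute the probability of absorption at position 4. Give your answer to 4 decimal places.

Let h(s) be the probability of absorption at position 4 starting from transient state s. Then h(position 4) = 1 and h(position 0) = 0. By first-step analysis:
h(position 1) = 0.15·0 + 0.2·h(position 1) + 0.25·h(position 2) + 0.2·h(position 3) + 0.2·1
h(position 2) = 0.15·0 + 0.05·h(position 1) + 0.5·h(position 2) + 0.15·h(position 3) + 0.15·1
h(position 3) = 0.25·0 + 0.25·h(position 1) + 0.15·h(position 2) + 0.15·h(position 3) + 0.2·1
Solving: h(position 1) = 0.5240, h(position 2) = 0.4955, h(position 3) = 0.4769.
Starting from position 2, the probability is 0.4955.

0.4955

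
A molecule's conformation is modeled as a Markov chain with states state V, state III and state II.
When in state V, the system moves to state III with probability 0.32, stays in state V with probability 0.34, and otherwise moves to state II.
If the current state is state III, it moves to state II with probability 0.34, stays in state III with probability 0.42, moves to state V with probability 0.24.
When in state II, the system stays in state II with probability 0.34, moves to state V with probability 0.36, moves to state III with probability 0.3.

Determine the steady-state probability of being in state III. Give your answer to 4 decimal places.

Let the stationary distribution be π with π = πP and π_1 + π_2 + π_3 = 1.
π_1 = 0.34·π_1 + 0.24·π_2 + 0.36·π_3
π_2 = 0.32·π_1 + 0.42·π_2 + 0.3·π_3
Solving with the normalization constraint gives π = (0.3120, 0.3480, 0.3400).
So the stationary probability of state III is 0.3480.

0.3480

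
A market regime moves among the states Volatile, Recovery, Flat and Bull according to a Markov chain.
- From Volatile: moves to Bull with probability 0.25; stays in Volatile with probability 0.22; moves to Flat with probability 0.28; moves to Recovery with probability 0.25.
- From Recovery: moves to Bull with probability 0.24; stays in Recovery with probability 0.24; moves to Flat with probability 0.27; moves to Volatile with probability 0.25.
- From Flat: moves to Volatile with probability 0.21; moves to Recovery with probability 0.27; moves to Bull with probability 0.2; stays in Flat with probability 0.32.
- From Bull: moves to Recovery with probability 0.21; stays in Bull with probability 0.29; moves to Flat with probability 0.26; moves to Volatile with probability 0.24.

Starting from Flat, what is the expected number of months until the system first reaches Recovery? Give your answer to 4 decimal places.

3.9729

Let t(s) be the expected number of months to first reach Recovery from state s, with t(Recovery) = 0. Conditioning on the first month:
t(Volatile) = 1 + 0.22·t(Volatile) + 0.28·t(Flat) + 0.25·t(Bull)
t(Flat) = 1 + 0.21·t(Volatile) + 0.32·t(Flat) + 0.2·t(Bull)
t(Bull) = 1 + 0.24·t(Volatile) + 0.26·t(Flat) + 0.29·t(Bull)
Solving: t(Volatile) = 4.0665, t(Flat) = 3.9729, t(Bull) = 4.2379.
Expected months from Flat to Recovery: 3.9729.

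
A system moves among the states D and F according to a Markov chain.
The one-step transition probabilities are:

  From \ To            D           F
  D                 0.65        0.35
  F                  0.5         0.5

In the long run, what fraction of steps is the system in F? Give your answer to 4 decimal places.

0.4118

Let the stationary distribution be π with π = πP and π_1 + π_2 = 1.
π_1 = 0.65·π_1 + 0.5·π_2
Solving with the normalization constraint gives π = (0.5882, 0.4118).
So the stationary probability of F is 0.4118.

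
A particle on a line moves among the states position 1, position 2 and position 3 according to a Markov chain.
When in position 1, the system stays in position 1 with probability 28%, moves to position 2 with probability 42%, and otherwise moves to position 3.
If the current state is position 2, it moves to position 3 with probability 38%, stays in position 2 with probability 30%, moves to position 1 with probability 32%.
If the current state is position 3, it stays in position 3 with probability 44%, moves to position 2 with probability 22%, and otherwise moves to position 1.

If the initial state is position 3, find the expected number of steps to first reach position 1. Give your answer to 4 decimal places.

2.9831

Let t(s) be the expected number of steps to first reach position 1 from state s, with t(position 1) = 0. Conditioning on the first step:
t(position 2) = 1 + 0.3·t(position 2) + 0.38·t(position 3)
t(position 3) = 1 + 0.22·t(position 2) + 0.44·t(position 3)
Solving: t(position 2) = 3.0480, t(position 3) = 2.9831.
Expected steps from position 3 to position 1: 2.9831.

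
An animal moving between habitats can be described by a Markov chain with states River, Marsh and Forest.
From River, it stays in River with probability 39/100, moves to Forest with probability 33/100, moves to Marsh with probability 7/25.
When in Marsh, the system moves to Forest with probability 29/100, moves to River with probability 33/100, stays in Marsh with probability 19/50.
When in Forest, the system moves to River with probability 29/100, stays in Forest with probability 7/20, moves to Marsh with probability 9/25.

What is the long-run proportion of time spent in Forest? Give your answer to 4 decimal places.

Let the stationary distribution be π with π = πP and π_1 + π_2 + π_3 = 1.
π_1 = 0.39·π_1 + 0.33·π_2 + 0.29·π_3
π_2 = 0.28·π_1 + 0.38·π_2 + 0.36·π_3
Solving with the normalization constraint gives π = (0.3373, 0.3398, 0.3229).
So the stationary probability of Forest is 0.3229.

0.3229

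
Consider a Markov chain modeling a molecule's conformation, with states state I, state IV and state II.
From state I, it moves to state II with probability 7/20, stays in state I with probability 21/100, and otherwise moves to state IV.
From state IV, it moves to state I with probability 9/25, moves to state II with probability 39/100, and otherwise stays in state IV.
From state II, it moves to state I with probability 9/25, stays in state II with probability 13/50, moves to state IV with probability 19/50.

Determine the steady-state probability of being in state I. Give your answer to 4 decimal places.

Let the stationary distribution be π with π = πP and π_1 + π_2 + π_3 = 1.
π_1 = 0.21·π_1 + 0.36·π_2 + 0.36·π_3
π_2 = 0.44·π_1 + 0.25·π_2 + 0.38·π_3
Solving with the normalization constraint gives π = (0.3130, 0.3529, 0.3341).
So the stationary probability of state I is 0.3130.

0.3130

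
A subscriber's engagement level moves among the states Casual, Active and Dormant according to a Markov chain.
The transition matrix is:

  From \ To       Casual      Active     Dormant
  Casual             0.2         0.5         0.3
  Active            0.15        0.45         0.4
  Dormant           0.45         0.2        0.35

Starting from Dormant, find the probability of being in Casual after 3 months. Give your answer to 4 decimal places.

0.2651

Propagate the distribution vector 3 months from Dormant.
After 0 months: (0.0000, 0.0000, 1.0000)
After 1 month: (0.4500, 0.2000, 0.3500)
After 2 months: (0.2775, 0.3850, 0.3375)
After 3 months: (0.2651, 0.3795, 0.3554)
P(in Casual after 3 months) = 0.2651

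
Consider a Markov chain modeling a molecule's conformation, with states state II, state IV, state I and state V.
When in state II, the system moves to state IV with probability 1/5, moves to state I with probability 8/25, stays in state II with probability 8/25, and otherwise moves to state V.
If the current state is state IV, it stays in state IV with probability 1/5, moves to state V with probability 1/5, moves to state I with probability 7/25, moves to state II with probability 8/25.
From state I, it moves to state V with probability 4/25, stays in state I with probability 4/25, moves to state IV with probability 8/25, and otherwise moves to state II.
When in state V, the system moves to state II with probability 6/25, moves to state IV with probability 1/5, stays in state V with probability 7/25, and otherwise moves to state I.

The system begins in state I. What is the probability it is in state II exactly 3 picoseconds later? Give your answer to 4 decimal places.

0.3156

Propagate the distribution vector 3 picoseconds from state I.
After 0 picoseconds: (0.0000, 0.0000, 1.0000, 0.0000)
After 1 picosecond: (0.3600, 0.3200, 0.1600, 0.1600)
After 2 picoseconds: (0.3136, 0.2192, 0.2752, 0.1920)
After 3 picoseconds: (0.3156, 0.2330, 0.2595, 0.1918)
P(in state II after 3 picoseconds) = 0.3156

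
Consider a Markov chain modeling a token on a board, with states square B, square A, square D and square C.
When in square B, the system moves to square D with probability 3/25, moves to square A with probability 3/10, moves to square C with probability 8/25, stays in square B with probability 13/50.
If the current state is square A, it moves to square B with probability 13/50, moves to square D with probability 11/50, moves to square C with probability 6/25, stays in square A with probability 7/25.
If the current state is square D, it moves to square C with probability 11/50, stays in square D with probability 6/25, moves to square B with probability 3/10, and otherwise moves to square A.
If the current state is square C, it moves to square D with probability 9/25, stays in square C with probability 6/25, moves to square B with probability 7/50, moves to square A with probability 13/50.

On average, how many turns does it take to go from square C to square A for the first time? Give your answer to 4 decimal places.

Let t(s) be the expected number of turns to first reach square A from state s, with t(square A) = 0. Conditioning on the first turn:
t(square B) = 1 + 0.26·t(square B) + 0.12·t(square D) + 0.32·t(square C)
t(square D) = 1 + 0.3·t(square B) + 0.24·t(square D) + 0.22·t(square C)
t(square C) = 1 + 0.14·t(square B) + 0.36·t(square D) + 0.24·t(square C)
Solving: t(square B) = 3.6203, t(square D) = 3.8462, t(square C) = 3.8045.
Expected turns from square C to square A: 3.8045.

3.8045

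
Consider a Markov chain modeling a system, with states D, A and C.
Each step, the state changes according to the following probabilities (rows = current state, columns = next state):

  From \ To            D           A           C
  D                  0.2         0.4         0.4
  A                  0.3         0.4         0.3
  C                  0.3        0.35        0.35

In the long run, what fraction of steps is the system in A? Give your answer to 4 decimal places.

0.3828

Let the stationary distribution be π with π = πP and π_1 + π_2 + π_3 = 1.
π_1 = 0.2·π_1 + 0.3·π_2 + 0.3·π_3
π_2 = 0.4·π_1 + 0.4·π_2 + 0.35·π_3
Solving with the normalization constraint gives π = (0.2727, 0.3828, 0.3445).
So the stationary probability of A is 0.3828.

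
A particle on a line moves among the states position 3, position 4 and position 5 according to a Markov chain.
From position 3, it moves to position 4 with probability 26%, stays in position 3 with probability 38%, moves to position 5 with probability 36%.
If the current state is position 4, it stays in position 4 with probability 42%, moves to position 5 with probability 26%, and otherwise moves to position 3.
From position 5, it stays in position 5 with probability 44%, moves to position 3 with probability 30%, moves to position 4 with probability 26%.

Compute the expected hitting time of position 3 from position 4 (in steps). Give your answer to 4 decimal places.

Let t(s) be the expected number of steps to first reach position 3 from state s, with t(position 3) = 0. Conditioning on the first step:
t(position 4) = 1 + 0.42·t(position 4) + 0.26·t(position 5)
t(position 5) = 1 + 0.26·t(position 4) + 0.44·t(position 5)
Solving: t(position 4) = 3.1882, t(position 5) = 3.2659.
Expected steps from position 4 to position 3: 3.1882.

3.1882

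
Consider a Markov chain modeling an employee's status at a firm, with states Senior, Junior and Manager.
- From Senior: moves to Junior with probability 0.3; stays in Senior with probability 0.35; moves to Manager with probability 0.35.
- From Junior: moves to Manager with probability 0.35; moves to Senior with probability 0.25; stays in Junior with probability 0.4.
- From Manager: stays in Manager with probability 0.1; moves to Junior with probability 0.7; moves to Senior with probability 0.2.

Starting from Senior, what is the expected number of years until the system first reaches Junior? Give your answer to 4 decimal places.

Let t(s) be the expected number of years to first reach Junior from state s, with t(Junior) = 0. Conditioning on the first year:
t(Senior) = 1 + 0.35·t(Senior) + 0.35·t(Manager)
t(Manager) = 1 + 0.2·t(Senior) + 0.1·t(Manager)
Solving: t(Senior) = 2.4272, t(Manager) = 1.6505.
Expected years from Senior to Junior: 2.4272.

2.4272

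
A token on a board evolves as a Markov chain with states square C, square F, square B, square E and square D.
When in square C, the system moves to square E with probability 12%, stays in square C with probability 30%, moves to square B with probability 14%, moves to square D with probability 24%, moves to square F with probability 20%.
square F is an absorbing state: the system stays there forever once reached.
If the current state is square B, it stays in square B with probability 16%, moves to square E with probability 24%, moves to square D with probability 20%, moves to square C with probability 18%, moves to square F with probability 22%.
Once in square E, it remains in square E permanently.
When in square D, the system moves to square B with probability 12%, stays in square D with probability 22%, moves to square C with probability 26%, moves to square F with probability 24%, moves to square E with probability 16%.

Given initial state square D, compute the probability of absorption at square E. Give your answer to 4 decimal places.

0.4135

Let h(s) be the probability of absorption at square E starting from transient state s. Then h(square E) = 1 and h(square F) = 0. By first-step analysis:
h(square C) = 0.3·h(square C) + 0.2·0 + 0.14·h(square B) + 0.12·1 + 0.24·h(square D)
h(square B) = 0.18·h(square C) + 0.22·0 + 0.16·h(square B) + 0.24·1 + 0.2·h(square D)
h(square D) = 0.26·h(square C) + 0.24·0 + 0.12·h(square B) + 0.16·1 + 0.22·h(square D)
Solving: h(square C) = 0.4075, h(square B) = 0.4715, h(square D) = 0.4135.
Starting from square D, the probability is 0.4135.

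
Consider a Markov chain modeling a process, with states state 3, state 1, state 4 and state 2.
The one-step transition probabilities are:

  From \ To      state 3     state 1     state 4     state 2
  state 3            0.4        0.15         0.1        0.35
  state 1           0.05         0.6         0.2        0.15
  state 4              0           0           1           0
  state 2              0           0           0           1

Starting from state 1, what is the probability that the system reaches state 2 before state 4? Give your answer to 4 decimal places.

Let h(s) be the probability of absorption at state 2 starting from transient state s. Then h(state 2) = 1 and h(state 4) = 0. By first-step analysis:
h(state 3) = 0.4·h(state 3) + 0.15·h(state 1) + 0.1·0 + 0.35·1
h(state 1) = 0.05·h(state 3) + 0.6·h(state 1) + 0.2·0 + 0.15·1
Solving: h(state 3) = 0.6989, h(state 1) = 0.4624.
Starting from state 1, the probability is 0.4624.

0.4624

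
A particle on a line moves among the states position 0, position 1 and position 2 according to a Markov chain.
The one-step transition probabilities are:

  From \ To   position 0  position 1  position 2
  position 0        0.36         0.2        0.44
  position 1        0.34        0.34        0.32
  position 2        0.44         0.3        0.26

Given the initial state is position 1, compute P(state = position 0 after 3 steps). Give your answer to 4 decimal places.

0.3817

Propagate the distribution vector 3 steps from position 1.
After 0 steps: (0.0000, 1.0000, 0.0000)
After 1 step: (0.3400, 0.3400, 0.3200)
After 2 steps: (0.3788, 0.2796, 0.3416)
After 3 steps: (0.3817, 0.2733, 0.3450)
P(in position 0 after 3 steps) = 0.3817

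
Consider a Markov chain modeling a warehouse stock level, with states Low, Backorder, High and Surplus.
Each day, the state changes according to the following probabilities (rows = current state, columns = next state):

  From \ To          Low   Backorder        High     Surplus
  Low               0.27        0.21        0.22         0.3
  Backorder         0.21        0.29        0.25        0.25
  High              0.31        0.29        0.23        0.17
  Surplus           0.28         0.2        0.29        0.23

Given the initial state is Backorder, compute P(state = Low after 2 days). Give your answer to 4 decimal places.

Propagate the distribution vector 2 days from Backorder.
After 0 days: (0.0000, 1.0000, 0.0000, 0.0000)
After 1 day: (0.2100, 0.2900, 0.2500, 0.2500)
After 2 days: (0.2651, 0.2507, 0.2487, 0.2355)
P(in Low after 2 days) = 0.2651

0.2651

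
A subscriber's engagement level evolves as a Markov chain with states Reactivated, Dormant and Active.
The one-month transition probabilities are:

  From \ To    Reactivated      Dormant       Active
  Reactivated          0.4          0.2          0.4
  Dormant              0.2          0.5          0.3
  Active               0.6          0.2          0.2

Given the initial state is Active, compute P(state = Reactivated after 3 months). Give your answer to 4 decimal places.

Propagate the distribution vector 3 months from Active.
After 0 months: (0.0000, 0.0000, 1.0000)
After 1 month: (0.6000, 0.2000, 0.2000)
After 2 months: (0.4000, 0.2600, 0.3400)
After 3 months: (0.4160, 0.2780, 0.3060)
P(in Reactivated after 3 months) = 0.4160

0.4160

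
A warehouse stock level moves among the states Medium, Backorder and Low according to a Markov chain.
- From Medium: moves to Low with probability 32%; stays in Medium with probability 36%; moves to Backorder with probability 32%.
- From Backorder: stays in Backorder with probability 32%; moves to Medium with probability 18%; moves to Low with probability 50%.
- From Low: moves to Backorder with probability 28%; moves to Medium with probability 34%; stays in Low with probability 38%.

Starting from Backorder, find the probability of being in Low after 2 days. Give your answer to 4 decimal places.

Sum over the intermediate state after 1 day:
P = P(Backorder→Medium)·P(Medium→Low) + P(Backorder→Backorder)·P(Backorder→Low) + P(Backorder→Low)·P(Low→Low)
  = 0.18×0.32 + 0.32×0.5 + 0.5×0.38
  = 0.0576 + 0.1600 + 0.1900 = 0.4076

0.4076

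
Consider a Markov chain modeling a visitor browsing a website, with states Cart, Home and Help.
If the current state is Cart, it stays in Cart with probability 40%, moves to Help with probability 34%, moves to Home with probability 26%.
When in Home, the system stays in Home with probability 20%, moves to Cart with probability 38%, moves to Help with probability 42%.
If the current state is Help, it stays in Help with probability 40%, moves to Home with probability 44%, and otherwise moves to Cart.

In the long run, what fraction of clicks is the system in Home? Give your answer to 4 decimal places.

0.3112

Let the stationary distribution be π with π = πP and π_1 + π_2 + π_3 = 1.
π_1 = 0.4·π_1 + 0.38·π_2 + 0.16·π_3
π_2 = 0.26·π_1 + 0.2·π_2 + 0.44·π_3
Solving with the normalization constraint gives π = (0.3006, 0.3112, 0.3882).
So the stationary probability of Home is 0.3112.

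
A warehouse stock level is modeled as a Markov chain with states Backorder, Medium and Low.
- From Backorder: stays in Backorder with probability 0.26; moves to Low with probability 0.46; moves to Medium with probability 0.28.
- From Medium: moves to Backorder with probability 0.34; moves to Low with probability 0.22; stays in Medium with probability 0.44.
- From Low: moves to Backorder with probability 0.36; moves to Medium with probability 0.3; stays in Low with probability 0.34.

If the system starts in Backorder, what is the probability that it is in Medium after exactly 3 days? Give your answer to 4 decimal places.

0.3402

Propagate the distribution vector 3 days from Backorder.
After 0 days: (1.0000, 0.0000, 0.0000)
After 1 day: (0.2600, 0.2800, 0.4600)
After 2 days: (0.3284, 0.3340, 0.3376)
After 3 days: (0.3205, 0.3402, 0.3393)
P(in Medium after 3 days) = 0.3402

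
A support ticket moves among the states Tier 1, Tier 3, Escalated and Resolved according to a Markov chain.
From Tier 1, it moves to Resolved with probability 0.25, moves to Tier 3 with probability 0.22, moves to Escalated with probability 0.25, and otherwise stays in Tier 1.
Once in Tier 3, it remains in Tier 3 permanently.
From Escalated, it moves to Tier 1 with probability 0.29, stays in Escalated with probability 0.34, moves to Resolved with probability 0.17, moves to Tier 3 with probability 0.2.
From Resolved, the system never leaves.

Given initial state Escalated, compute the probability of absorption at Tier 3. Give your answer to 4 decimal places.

Let h(s) be the probability of absorption at Tier 3 starting from transient state s. Then h(Tier 3) = 1 and h(Resolved) = 0. By first-step analysis:
h(Tier 1) = 0.28·h(Tier 1) + 0.22·1 + 0.25·h(Escalated) + 0.25·0
h(Escalated) = 0.29·h(Tier 1) + 0.2·1 + 0.34·h(Escalated) + 0.17·0
Solving: h(Tier 1) = 0.4847, h(Escalated) = 0.5160.
Starting from Escalated, the probability is 0.5160.

0.5160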